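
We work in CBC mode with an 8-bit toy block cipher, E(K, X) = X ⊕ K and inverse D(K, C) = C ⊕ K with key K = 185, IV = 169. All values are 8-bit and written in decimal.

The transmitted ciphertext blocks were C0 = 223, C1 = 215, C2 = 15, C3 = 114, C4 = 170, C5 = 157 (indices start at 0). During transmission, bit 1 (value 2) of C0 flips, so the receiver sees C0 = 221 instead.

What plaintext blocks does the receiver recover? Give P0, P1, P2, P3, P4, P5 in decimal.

CBC decryption: P_i = D(K, C_i) ⊕ C_{i−1}, with C_{−1} = IV.
Only C0 changed, to 221. In CBC, a change in C_i garbles P_i and flips the same bit in P_{i+1}. Decrypting the received ciphertext:
P0: D(K, 221) = 100; 100 ⊕ 169 = 205.
P1: D(K, 215) = 110; 110 ⊕ 221 = 179.
P2: D(K, 15) = 182; 182 ⊕ 215 = 97.
P3: D(K, 114) = 203; 203 ⊕ 15 = 196.
P4: D(K, 170) = 19; 19 ⊕ 114 = 97.
P5: D(K, 157) = 36; 36 ⊕ 170 = 142.
Blocks that differ from the original plaintext: P0, P1.

P0 = 205, P1 = 179, P2 = 97, P3 = 196, P4 = 97, P5 = 142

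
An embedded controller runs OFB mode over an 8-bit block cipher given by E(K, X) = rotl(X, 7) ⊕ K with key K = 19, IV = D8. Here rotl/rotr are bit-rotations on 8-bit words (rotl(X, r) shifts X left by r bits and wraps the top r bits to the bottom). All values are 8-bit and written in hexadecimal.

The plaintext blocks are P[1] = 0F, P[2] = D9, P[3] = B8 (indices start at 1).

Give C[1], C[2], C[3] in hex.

C[1] = 7A, C[2] = 7A, C[3] = 70

OFB encryption: S_i = E(K, S_{i−1}) with S_{0} = IV; C_i = P_i ⊕ S_i.
C[1]: S = E(K, D8) = 75; 0F ⊕ 75 = 7A.
C[2]: S = E(K, 75) = A3; D9 ⊕ A3 = 7A.
C[3]: S = E(K, A3) = C8; B8 ⊕ C8 = 70.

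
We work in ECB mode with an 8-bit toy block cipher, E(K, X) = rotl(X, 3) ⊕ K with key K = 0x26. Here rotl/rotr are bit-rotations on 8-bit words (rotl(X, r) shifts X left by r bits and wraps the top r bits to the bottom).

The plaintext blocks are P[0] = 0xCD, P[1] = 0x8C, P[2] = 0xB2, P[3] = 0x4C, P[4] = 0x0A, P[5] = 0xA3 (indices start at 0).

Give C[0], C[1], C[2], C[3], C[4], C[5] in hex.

ECB encryption: C_i = E(K, P_i).
C[0]: E(K, 0xCD) = 0x48.
C[1]: E(K, 0x8C) = 0x42.
C[2]: E(K, 0xB2) = 0xB3.
C[3]: E(K, 0x4C) = 0x44.
C[4]: E(K, 0x0A) = 0x76.
C[5]: E(K, 0xA3) = 0x3B.

C[0] = 0x48, C[1] = 0x42, C[2] = 0xB3, C[3] = 0x44, C[4] = 0x76, C[5] = 0x3B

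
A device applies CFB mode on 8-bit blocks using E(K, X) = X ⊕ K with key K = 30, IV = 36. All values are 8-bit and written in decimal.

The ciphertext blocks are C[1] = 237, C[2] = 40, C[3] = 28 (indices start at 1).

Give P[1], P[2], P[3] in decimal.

P[1] = 215, P[2] = 219, P[3] = 42

CFB decryption: P_i = C_i ⊕ E(K, C_{i−1}), with C_{0} = IV.
P[1]: E(K, 36) = 58; 237 ⊕ 58 = 215.
P[2]: E(K, 237) = 243; 40 ⊕ 243 = 219.
P[3]: E(K, 40) = 54; 28 ⊕ 54 = 42.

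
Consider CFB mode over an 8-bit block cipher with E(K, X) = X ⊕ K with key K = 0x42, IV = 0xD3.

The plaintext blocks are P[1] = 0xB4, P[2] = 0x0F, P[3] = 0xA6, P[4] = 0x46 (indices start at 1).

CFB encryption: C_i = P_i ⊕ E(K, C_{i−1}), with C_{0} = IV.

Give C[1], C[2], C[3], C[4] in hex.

C[1] = 0x25, C[2] = 0x68, C[3] = 0x8C, C[4] = 0x88

C[1]: E(K, 0xD3) = 0x91; 0xB4 ⊕ 0x91 = 0x25.
C[2]: E(K, 0x25) = 0x67; 0x0F ⊕ 0x67 = 0x68.
C[3]: E(K, 0x68) = 0x2A; 0xA6 ⊕ 0x2A = 0x8C.
C[4]: E(K, 0x8C) = 0xCE; 0x46 ⊕ 0xCE = 0x88.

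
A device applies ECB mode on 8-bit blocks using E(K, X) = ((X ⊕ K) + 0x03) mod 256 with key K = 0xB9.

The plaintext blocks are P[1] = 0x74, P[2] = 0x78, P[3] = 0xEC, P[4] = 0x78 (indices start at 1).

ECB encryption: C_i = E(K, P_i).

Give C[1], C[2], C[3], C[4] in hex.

C[1]: E(K, 0x74) = 0xD0.
C[2]: E(K, 0x78) = 0xC4.
C[3]: E(K, 0xEC) = 0x58.
C[4]: E(K, 0x78) = 0xC4.

C[1] = 0xD0, C[2] = 0xC4, C[3] = 0x58, C[4] = 0xC4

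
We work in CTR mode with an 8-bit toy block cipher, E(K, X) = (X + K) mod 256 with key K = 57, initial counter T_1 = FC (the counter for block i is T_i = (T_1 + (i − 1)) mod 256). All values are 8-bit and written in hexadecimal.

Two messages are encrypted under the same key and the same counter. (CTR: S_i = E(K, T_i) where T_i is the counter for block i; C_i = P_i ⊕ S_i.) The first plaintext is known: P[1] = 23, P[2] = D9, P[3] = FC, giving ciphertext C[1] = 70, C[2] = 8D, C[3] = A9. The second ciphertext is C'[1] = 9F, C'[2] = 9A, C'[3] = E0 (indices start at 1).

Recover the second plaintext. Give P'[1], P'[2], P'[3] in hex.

In CTR with a reused counter, both messages share the same keystream S_i, so C_i ⊕ C'_i = P_i ⊕ P'_i and thus P'_i = P_i ⊕ C_i ⊕ C'_i.
P'[1]: 23 ⊕ 70 ⊕ 9F = CC.
P'[2]: D9 ⊕ 8D ⊕ 9A = CE.
P'[3]: FC ⊕ A9 ⊕ E0 = B5.

P'[1] = CC, P'[2] = CE, P'[3] = B5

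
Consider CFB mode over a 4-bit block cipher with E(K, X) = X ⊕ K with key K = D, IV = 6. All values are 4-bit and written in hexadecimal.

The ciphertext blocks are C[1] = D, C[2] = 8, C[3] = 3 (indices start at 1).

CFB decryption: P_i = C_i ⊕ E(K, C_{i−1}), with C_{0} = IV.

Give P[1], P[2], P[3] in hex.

P[1] = 6, P[2] = 8, P[3] = 6

P[1]: E(K, 6) = B; D ⊕ B = 6.
P[2]: E(K, D) = 0; 8 ⊕ 0 = 8.
P[3]: E(K, 8) = 5; 3 ⊕ 5 = 6.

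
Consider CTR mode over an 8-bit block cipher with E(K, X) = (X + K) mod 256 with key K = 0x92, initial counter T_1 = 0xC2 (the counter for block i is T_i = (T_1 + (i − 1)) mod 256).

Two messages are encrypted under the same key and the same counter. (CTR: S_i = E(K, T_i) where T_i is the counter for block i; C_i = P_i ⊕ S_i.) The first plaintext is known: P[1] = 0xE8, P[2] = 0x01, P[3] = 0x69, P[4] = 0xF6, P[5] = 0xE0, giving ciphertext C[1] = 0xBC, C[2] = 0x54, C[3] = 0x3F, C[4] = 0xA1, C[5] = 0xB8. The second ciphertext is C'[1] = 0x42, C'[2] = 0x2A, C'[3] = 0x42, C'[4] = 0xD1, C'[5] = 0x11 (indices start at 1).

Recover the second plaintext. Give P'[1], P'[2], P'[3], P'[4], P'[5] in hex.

In CTR with a reused counter, both messages share the same keystream S_i, so C_i ⊕ C'_i = P_i ⊕ P'_i and thus P'_i = P_i ⊕ C_i ⊕ C'_i.
P'[1]: 0xE8 ⊕ 0xBC ⊕ 0x42 = 0x16.
P'[2]: 0x01 ⊕ 0x54 ⊕ 0x2A = 0x7F.
P'[3]: 0x69 ⊕ 0x3F ⊕ 0x42 = 0x14.
P'[4]: 0xF6 ⊕ 0xA1 ⊕ 0xD1 = 0x86.
P'[5]: 0xE0 ⊕ 0xB8 ⊕ 0x11 = 0x49.

P'[1] = 0x16, P'[2] = 0x7F, P'[3] = 0x14, P'[4] = 0x86, P'[5] = 0x49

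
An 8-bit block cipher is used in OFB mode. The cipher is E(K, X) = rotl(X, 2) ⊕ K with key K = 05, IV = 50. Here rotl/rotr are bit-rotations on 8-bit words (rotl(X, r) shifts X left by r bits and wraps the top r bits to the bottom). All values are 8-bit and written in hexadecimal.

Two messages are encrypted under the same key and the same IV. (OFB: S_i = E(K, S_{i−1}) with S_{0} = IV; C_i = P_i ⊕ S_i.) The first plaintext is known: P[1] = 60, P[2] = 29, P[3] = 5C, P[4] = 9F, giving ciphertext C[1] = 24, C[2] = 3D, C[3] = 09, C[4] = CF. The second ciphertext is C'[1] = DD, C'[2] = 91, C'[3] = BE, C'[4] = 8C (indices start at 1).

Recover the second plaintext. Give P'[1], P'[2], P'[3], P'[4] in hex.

In OFB with a reused IV, both messages share the same keystream S_i, so C_i ⊕ C'_i = P_i ⊕ P'_i and thus P'_i = P_i ⊕ C_i ⊕ C'_i.
P'[1]: 60 ⊕ 24 ⊕ DD = 99.
P'[2]: 29 ⊕ 3D ⊕ 91 = 85.
P'[3]: 5C ⊕ 09 ⊕ BE = EB.
P'[4]: 9F ⊕ CF ⊕ 8C = DC.

P'[1] = 99, P'[2] = 85, P'[3] = EB, P'[4] = DC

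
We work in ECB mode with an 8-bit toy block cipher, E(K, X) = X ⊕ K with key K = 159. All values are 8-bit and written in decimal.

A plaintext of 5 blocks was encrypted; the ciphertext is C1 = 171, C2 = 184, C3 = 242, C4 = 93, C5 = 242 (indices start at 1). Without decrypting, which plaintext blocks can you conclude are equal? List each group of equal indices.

P3 = P5

ECB encrypts each block independently with the same key, so equal ciphertext blocks imply equal plaintext blocks.
C3 = C5 = 242, so P3 = P5.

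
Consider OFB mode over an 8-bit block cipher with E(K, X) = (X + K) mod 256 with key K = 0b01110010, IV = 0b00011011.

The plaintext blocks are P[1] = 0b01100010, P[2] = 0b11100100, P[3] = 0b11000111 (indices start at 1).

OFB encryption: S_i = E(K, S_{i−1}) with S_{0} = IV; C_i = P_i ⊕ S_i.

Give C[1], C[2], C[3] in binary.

C[1] = 0b11101111, C[2] = 0b00011011, C[3] = 0b10110110

C[1]: S = E(K, 0b00011011) = 0b10001101; 0b01100010 ⊕ 0b10001101 = 0b11101111.
C[2]: S = E(K, 0b10001101) = 0b11111111; 0b11100100 ⊕ 0b11111111 = 0b00011011.
C[3]: S = E(K, 0b11111111) = 0b01110001; 0b11000111 ⊕ 0b01110001 = 0b10110110.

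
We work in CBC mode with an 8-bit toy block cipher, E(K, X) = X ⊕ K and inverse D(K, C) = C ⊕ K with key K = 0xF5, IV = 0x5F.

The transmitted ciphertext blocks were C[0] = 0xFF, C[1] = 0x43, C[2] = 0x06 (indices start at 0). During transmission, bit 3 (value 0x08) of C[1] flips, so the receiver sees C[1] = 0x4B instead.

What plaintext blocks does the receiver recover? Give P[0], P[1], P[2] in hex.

P[0] = 0x55, P[1] = 0x41, P[2] = 0xB8

CBC decryption: P_i = D(K, C_i) ⊕ C_{i−1}, with C_{−1} = IV.
Only C[1] changed, to 0x4B. In CBC, a change in C_i garbles P_i and flips the same bit in P_{i+1}. Decrypting the received ciphertext:
P[0]: D(K, 0xFF) = 0x0A; 0x0A ⊕ 0x5F = 0x55.
P[1]: D(K, 0x4B) = 0xBE; 0xBE ⊕ 0xFF = 0x41.
P[2]: D(K, 0x06) = 0xF3; 0xF3 ⊕ 0x4B = 0xB8.
Blocks that differ from the original plaintext: P[1], P[2].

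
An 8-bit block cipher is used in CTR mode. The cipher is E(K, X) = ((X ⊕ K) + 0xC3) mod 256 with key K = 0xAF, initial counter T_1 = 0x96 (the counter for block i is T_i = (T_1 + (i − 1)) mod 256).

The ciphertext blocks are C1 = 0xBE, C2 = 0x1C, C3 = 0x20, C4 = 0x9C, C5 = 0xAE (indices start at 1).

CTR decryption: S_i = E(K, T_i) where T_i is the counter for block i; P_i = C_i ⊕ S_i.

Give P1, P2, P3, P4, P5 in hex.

P1: T = 0x96, S = E(K, T) = 0xFC; 0xBE ⊕ 0xFC = 0x42.
P2: T = 0x97, S = E(K, T) = 0xFB; 0x1C ⊕ 0xFB = 0xE7.
P3: T = 0x98, S = E(K, T) = 0xFA; 0x20 ⊕ 0xFA = 0xDA.
P4: T = 0x99, S = E(K, T) = 0xF9; 0x9C ⊕ 0xF9 = 0x65.
P5: T = 0x9A, S = E(K, T) = 0xF8; 0xAE ⊕ 0xF8 = 0x56.

P1 = 0x42, P2 = 0xE7, P3 = 0xDA, P4 = 0x65, P5 = 0x56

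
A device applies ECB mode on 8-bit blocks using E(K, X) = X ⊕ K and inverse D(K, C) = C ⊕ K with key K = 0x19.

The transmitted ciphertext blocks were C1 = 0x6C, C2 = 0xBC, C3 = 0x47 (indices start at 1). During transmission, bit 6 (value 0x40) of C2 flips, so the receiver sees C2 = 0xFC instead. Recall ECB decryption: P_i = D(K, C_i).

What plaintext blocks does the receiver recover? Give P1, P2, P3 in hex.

P1 = 0x75, P2 = 0xE5, P3 = 0x5E

Only C2 changed, to 0xFC. In ECB, a change in C_i affects only P_i. Decrypting the received ciphertext:
P1: D(K, 0x6C) = 0x75.
P2: D(K, 0xFC) = 0xE5.
P3: D(K, 0x47) = 0x5E.
Blocks that differ from the original plaintext: P2.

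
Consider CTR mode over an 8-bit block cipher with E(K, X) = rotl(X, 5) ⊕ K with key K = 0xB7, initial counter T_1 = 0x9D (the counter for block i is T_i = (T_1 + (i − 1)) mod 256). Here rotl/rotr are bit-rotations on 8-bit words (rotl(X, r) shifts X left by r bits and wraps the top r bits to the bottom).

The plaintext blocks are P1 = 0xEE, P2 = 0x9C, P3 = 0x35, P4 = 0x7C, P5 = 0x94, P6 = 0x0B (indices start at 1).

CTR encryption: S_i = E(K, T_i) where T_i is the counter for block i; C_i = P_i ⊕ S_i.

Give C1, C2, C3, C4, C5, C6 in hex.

C1: T = 0x9D, S = E(K, T) = 0x04; 0xEE ⊕ 0x04 = 0xEA.
C2: T = 0x9E, S = E(K, T) = 0x64; 0x9C ⊕ 0x64 = 0xF8.
C3: T = 0x9F, S = E(K, T) = 0x44; 0x35 ⊕ 0x44 = 0x71.
C4: T = 0xA0, S = E(K, T) = 0xA3; 0x7C ⊕ 0xA3 = 0xDF.
C5: T = 0xA1, S = E(K, T) = 0x83; 0x94 ⊕ 0x83 = 0x17.
C6: T = 0xA2, S = E(K, T) = 0xE3; 0x0B ⊕ 0xE3 = 0xE8.

C1 = 0xEA, C2 = 0xF8, C3 = 0x71, C4 = 0xDF, C5 = 0x17, C6 = 0xE8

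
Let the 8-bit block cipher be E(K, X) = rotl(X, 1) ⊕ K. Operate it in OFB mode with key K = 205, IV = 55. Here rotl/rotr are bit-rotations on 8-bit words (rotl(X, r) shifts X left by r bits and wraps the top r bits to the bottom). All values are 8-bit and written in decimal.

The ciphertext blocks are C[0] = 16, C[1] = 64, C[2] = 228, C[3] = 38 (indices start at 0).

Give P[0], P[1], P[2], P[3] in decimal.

P[0] = 179, P[1] = 202, P[2] = 60, P[3] = 90

OFB decryption: S_i = E(K, S_{i−1}) with S_{−1} = IV; P_i = C_i ⊕ S_i.
P[0]: S = E(K, 55) = 163; 16 ⊕ 163 = 179.
P[1]: S = E(K, 163) = 138; 64 ⊕ 138 = 202.
P[2]: S = E(K, 138) = 216; 228 ⊕ 216 = 60.
P[3]: S = E(K, 216) = 124; 38 ⊕ 124 = 90.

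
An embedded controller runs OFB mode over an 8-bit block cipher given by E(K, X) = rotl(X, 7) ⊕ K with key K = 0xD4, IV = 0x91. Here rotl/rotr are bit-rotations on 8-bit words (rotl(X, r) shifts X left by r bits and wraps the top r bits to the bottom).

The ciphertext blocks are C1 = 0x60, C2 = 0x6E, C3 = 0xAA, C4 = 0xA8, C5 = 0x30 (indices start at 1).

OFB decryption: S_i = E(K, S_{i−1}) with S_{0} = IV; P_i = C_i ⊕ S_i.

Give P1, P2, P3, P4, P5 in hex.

P1 = 0x7C, P2 = 0xB4, P3 = 0x13, P4 = 0xA0, P5 = 0xE0

P1: S = E(K, 0x91) = 0x1C; 0x60 ⊕ 0x1C = 0x7C.
P2: S = E(K, 0x1C) = 0xDA; 0x6E ⊕ 0xDA = 0xB4.
P3: S = E(K, 0xDA) = 0xB9; 0xAA ⊕ 0xB9 = 0x13.
P4: S = E(K, 0xB9) = 0x08; 0xA8 ⊕ 0x08 = 0xA0.
P5: S = E(K, 0x08) = 0xD0; 0x30 ⊕ 0xD0 = 0xE0.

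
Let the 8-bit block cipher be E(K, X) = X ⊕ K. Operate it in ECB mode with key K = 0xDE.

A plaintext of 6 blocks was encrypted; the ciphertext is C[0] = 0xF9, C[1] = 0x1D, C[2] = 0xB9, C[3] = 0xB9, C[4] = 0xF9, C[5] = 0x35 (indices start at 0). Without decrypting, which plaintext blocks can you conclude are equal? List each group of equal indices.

P[0] = P[4]; P[2] = P[3]

ECB encrypts each block independently with the same key, so equal ciphertext blocks imply equal plaintext blocks.
C[0] = C[4] = 0xF9, so P[0] = P[4].
C[2] = C[3] = 0xB9, so P[2] = P[3].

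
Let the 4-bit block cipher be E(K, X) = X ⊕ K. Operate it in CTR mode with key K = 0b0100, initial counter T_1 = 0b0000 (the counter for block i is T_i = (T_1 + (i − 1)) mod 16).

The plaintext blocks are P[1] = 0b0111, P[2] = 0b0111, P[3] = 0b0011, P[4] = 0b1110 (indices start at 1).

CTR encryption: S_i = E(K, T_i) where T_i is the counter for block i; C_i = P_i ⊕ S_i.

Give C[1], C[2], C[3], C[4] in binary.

C[1] = 0b0011, C[2] = 0b0010, C[3] = 0b0101, C[4] = 0b1001

C[1]: T = 0b0000, S = E(K, T) = 0b0100; 0b0111 ⊕ 0b0100 = 0b0011.
C[2]: T = 0b0001, S = E(K, T) = 0b0101; 0b0111 ⊕ 0b0101 = 0b0010.
C[3]: T = 0b0010, S = E(K, T) = 0b0110; 0b0011 ⊕ 0b0110 = 0b0101.
C[4]: T = 0b0011, S = E(K, T) = 0b0111; 0b1110 ⊕ 0b0111 = 0b1001.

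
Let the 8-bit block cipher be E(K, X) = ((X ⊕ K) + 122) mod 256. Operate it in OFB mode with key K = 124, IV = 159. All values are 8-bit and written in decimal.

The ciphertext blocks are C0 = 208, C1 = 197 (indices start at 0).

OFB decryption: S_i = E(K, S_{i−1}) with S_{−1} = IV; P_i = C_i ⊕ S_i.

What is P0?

P0: S = E(K, 159) = 93; 208 ⊕ 93 = 141.

P0 = 141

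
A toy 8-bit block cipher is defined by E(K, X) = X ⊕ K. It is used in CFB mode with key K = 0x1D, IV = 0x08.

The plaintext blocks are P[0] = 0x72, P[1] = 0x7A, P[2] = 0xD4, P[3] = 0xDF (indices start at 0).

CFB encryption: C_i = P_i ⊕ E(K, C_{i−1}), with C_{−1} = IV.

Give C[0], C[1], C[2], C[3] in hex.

C[0] = 0x67, C[1] = 0x00, C[2] = 0xC9, C[3] = 0x0B

C[0]: E(K, 0x08) = 0x15; 0x72 ⊕ 0x15 = 0x67.
C[1]: E(K, 0x67) = 0x7A; 0x7A ⊕ 0x7A = 0x00.
C[2]: E(K, 0x00) = 0x1D; 0xD4 ⊕ 0x1D = 0xC9.
C[3]: E(K, 0xC9) = 0xD4; 0xDF ⊕ 0xD4 = 0x0B.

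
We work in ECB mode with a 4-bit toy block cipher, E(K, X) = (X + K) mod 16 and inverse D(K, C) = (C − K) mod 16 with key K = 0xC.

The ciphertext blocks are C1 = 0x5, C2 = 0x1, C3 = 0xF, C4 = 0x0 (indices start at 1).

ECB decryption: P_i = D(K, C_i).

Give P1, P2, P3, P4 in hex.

P1: D(K, 0x5) = 0x9.
P2: D(K, 0x1) = 0x5.
P3: D(K, 0xF) = 0x3.
P4: D(K, 0x0) = 0x4.

P1 = 0x9, P2 = 0x5, P3 = 0x3, P4 = 0x4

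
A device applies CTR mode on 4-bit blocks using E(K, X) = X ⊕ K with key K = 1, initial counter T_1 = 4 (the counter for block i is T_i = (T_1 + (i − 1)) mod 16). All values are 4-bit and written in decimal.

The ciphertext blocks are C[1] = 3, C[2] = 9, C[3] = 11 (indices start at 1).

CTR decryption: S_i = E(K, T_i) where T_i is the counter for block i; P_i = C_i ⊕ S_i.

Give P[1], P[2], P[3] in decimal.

P[1]: T = 4, S = E(K, T) = 5; 3 ⊕ 5 = 6.
P[2]: T = 5, S = E(K, T) = 4; 9 ⊕ 4 = 13.
P[3]: T = 6, S = E(K, T) = 7; 11 ⊕ 7 = 12.

P[1] = 6, P[2] = 13, P[3] = 12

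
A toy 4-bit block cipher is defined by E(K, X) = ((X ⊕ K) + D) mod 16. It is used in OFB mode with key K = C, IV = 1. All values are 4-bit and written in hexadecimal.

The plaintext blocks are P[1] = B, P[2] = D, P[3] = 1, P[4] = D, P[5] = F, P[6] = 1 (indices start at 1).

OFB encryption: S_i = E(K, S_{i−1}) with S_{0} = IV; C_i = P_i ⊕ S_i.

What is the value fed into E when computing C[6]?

E

C[1]: S = E(K, 1) = A; B ⊕ A = 1.
C[2]: S = E(K, A) = 3; D ⊕ 3 = E.
C[3]: S = E(K, 3) = C; 1 ⊕ C = D.
C[4]: S = E(K, C) = D; D ⊕ D = 0.
C[5]: S = E(K, D) = E; F ⊕ E = 1.
C[6]: S = E(K, E) = F; 1 ⊕ F = E.
So the input to E for block [6] is E.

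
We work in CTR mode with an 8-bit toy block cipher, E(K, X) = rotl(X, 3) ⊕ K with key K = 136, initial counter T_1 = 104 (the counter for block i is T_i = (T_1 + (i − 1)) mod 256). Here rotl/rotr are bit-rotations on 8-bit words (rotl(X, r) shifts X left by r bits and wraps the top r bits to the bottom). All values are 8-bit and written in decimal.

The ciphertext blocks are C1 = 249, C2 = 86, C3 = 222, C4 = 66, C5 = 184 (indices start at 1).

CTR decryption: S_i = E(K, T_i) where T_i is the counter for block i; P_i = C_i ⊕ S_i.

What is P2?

P2: T = 105, S = E(K, T) = 195; 86 ⊕ 195 = 149.

P2 = 149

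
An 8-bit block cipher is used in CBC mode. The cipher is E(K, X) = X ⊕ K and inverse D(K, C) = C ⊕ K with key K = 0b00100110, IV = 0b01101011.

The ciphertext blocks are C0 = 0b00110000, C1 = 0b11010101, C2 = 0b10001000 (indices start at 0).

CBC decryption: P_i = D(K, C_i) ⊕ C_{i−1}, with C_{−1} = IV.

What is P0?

P0: D(K, 0b00110000) = 0b00010110; 0b00010110 ⊕ 0b01101011 = 0b01111101.

P0 = 0b01111101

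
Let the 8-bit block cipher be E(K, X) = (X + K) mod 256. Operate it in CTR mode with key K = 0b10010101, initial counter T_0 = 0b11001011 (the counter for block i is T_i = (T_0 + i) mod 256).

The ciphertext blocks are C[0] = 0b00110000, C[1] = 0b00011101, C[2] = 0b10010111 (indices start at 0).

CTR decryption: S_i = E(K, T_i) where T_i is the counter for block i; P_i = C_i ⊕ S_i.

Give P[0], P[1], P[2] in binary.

P[0]: T = 0b11001011, S = E(K, T) = 0b01100000; 0b00110000 ⊕ 0b01100000 = 0b01010000.
P[1]: T = 0b11001100, S = E(K, T) = 0b01100001; 0b00011101 ⊕ 0b01100001 = 0b01111100.
P[2]: T = 0b11001101, S = E(K, T) = 0b01100010; 0b10010111 ⊕ 0b01100010 = 0b11110101.

P[0] = 0b01010000, P[1] = 0b01111100, P[2] = 0b11110101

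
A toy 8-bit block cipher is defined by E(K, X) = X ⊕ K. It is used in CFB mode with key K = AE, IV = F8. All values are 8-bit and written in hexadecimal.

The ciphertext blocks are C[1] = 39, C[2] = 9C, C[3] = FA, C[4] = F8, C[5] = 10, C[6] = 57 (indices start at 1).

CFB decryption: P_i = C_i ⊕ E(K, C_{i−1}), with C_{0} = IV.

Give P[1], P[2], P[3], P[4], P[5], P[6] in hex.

P[1] = 6F, P[2] = 0B, P[3] = C8, P[4] = AC, P[5] = 46, P[6] = E9

P[1]: E(K, F8) = 56; 39 ⊕ 56 = 6F.
P[2]: E(K, 39) = 97; 9C ⊕ 97 = 0B.
P[3]: E(K, 9C) = 32; FA ⊕ 32 = C8.
P[4]: E(K, FA) = 54; F8 ⊕ 54 = AC.
P[5]: E(K, F8) = 56; 10 ⊕ 56 = 46.
P[6]: E(K, 10) = BE; 57 ⊕ BE = E9.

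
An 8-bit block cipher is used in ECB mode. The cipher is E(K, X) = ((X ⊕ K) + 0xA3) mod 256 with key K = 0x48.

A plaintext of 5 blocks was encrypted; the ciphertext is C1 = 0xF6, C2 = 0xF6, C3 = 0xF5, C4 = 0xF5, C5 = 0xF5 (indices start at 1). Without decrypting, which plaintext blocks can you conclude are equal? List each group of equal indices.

P1 = P2; P3 = P4 = P5

ECB encrypts each block independently with the same key, so equal ciphertext blocks imply equal plaintext blocks.
C1 = C2 = 0xF6, so P1 = P2.
C3 = C4 = C5 = 0xF5, so P3 = P4 = P5.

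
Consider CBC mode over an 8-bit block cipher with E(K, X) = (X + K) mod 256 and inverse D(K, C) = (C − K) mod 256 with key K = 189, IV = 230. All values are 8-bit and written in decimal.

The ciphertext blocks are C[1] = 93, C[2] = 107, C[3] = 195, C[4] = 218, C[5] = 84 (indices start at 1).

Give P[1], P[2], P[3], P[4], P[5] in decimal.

P[1] = 70, P[2] = 243, P[3] = 109, P[4] = 222, P[5] = 77

CBC decryption: P_i = D(K, C_i) ⊕ C_{i−1}, with C_{0} = IV.
P[1]: D(K, 93) = 160; 160 ⊕ 230 = 70.
P[2]: D(K, 107) = 174; 174 ⊕ 93 = 243.
P[3]: D(K, 195) = 6; 6 ⊕ 107 = 109.
P[4]: D(K, 218) = 29; 29 ⊕ 195 = 222.
P[5]: D(K, 84) = 151; 151 ⊕ 218 = 77.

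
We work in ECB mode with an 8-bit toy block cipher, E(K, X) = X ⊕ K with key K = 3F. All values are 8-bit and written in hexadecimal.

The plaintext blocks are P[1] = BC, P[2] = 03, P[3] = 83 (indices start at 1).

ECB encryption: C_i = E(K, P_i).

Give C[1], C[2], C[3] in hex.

C[1]: E(K, BC) = 83.
C[2]: E(K, 03) = 3C.
C[3]: E(K, 83) = BC.

C[1] = 83, C[2] = 3C, C[3] = BC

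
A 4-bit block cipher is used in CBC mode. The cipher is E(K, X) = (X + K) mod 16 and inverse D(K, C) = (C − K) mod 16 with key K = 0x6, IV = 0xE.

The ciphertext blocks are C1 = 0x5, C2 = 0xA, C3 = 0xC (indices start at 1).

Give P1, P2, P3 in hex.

CBC decryption: P_i = D(K, C_i) ⊕ C_{i−1}, with C_{0} = IV.
P1: D(K, 0x5) = 0xF; 0xF ⊕ 0xE = 0x1.
P2: D(K, 0xA) = 0x4; 0x4 ⊕ 0x5 = 0x1.
P3: D(K, 0xC) = 0x6; 0x6 ⊕ 0xA = 0xC.

P1 = 0x1, P2 = 0x1, P3 = 0xC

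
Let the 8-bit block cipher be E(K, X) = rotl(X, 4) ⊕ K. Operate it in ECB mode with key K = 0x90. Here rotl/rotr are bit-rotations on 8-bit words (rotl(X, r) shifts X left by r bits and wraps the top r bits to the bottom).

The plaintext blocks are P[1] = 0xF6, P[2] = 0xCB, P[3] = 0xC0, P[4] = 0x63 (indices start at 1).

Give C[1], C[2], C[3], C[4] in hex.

ECB encryption: C_i = E(K, P_i).
C[1]: E(K, 0xF6) = 0xFF.
C[2]: E(K, 0xCB) = 0x2C.
C[3]: E(K, 0xC0) = 0x9C.
C[4]: E(K, 0x63) = 0xA6.

C[1] = 0xFF, C[2] = 0x2C, C[3] = 0x9C, C[4] = 0xA6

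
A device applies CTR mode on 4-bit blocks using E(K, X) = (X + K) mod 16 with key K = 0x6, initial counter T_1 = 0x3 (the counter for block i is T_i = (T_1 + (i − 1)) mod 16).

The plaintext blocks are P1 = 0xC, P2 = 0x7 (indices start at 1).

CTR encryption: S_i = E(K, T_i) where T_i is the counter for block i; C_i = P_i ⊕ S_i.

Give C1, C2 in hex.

C1: T = 0x3, S = E(K, T) = 0x9; 0xC ⊕ 0x9 = 0x5.
C2: T = 0x4, S = E(K, T) = 0xA; 0x7 ⊕ 0xA = 0xD.

C1 = 0x5, C2 = 0xD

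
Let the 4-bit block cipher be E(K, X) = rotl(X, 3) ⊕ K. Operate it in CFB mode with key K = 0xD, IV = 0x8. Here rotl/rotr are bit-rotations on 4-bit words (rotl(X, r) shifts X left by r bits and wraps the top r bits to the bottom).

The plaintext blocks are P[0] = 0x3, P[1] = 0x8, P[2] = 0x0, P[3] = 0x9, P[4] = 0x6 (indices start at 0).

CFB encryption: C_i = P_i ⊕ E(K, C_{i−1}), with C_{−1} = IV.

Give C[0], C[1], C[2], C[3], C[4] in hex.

C[0]: E(K, 0x8) = 0x9; 0x3 ⊕ 0x9 = 0xA.
C[1]: E(K, 0xA) = 0x8; 0x8 ⊕ 0x8 = 0x0.
C[2]: E(K, 0x0) = 0xD; 0x0 ⊕ 0xD = 0xD.
C[3]: E(K, 0xD) = 0x3; 0x9 ⊕ 0x3 = 0xA.
C[4]: E(K, 0xA) = 0x8; 0x6 ⊕ 0x8 = 0xE.

C[0] = 0xA, C[1] = 0x0, C[2] = 0xD, C[3] = 0xA, C[4] = 0xE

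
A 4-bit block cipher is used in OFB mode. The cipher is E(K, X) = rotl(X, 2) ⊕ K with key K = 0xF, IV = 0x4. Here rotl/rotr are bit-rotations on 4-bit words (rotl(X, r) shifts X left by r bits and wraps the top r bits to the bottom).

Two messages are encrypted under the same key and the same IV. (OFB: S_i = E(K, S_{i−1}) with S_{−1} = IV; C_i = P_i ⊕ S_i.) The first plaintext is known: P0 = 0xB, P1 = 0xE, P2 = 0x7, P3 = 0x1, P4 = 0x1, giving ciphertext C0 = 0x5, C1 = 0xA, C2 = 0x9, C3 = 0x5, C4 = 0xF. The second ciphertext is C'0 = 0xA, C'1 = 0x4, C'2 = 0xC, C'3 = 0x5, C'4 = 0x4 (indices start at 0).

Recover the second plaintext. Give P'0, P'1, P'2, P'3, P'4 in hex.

In OFB with a reused IV, both messages share the same keystream S_i, so C_i ⊕ C'_i = P_i ⊕ P'_i and thus P'_i = P_i ⊕ C_i ⊕ C'_i.
P'0: 0xB ⊕ 0x5 ⊕ 0xA = 0x4.
P'1: 0xE ⊕ 0xA ⊕ 0x4 = 0x0.
P'2: 0x7 ⊕ 0x9 ⊕ 0xC = 0x2.
P'3: 0x1 ⊕ 0x5 ⊕ 0x5 = 0x1.
P'4: 0x1 ⊕ 0xF ⊕ 0x4 = 0xA.

P'0 = 0x4, P'1 = 0x0, P'2 = 0x2, P'3 = 0x1, P'4 = 0xA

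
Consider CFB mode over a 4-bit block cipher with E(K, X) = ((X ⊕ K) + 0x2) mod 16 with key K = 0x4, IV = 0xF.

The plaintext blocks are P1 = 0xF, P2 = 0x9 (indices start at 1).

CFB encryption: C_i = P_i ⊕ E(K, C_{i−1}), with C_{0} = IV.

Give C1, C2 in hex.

C1: E(K, 0xF) = 0xD; 0xF ⊕ 0xD = 0x2.
C2: E(K, 0x2) = 0x8; 0x9 ⊕ 0x8 = 0x1.

C1 = 0x2, C2 = 0x1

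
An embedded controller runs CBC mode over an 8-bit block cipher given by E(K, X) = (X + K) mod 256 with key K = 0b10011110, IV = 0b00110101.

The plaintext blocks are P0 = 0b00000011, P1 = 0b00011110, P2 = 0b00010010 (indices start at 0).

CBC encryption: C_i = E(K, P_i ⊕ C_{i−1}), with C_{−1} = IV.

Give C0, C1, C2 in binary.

C0: P0 ⊕ 0b00110101 = 0b00110110; E(K, 0b00110110) = 0b11010100.
C1: P1 ⊕ 0b11010100 = 0b11001010; E(K, 0b11001010) = 0b01101000.
C2: P2 ⊕ 0b01101000 = 0b01111010; E(K, 0b01111010) = 0b00011000.

C0 = 0b11010100, C1 = 0b01101000, C2 = 0b00011000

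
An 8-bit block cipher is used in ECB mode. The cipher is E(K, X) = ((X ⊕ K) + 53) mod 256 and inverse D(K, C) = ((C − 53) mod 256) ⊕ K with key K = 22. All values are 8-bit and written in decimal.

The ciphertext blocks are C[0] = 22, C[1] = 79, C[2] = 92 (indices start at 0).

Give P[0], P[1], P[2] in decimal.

ECB decryption: P_i = D(K, C_i).
P[0]: D(K, 22) = 247.
P[1]: D(K, 79) = 12.
P[2]: D(K, 92) = 49.

P[0] = 247, P[1] = 12, P[2] = 49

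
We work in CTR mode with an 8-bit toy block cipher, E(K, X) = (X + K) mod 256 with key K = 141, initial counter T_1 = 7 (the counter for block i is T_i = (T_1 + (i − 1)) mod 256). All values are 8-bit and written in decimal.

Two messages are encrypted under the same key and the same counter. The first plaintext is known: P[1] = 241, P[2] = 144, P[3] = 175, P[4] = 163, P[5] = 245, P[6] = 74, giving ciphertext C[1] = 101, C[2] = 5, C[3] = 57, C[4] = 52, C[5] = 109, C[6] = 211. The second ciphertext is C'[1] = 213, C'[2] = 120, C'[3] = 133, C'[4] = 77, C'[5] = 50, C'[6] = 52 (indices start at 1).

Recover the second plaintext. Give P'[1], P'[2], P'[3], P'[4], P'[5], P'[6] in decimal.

P'[1] = 65, P'[2] = 237, P'[3] = 19, P'[4] = 218, P'[5] = 170, P'[6] = 173

In CTR with a reused counter, both messages share the same keystream S_i, so C_i ⊕ C'_i = P_i ⊕ P'_i and thus P'_i = P_i ⊕ C_i ⊕ C'_i.
P'[1]: 241 ⊕ 101 ⊕ 213 = 65.
P'[2]: 144 ⊕ 5 ⊕ 120 = 237.
P'[3]: 175 ⊕ 57 ⊕ 133 = 19.
P'[4]: 163 ⊕ 52 ⊕ 77 = 218.
P'[5]: 245 ⊕ 109 ⊕ 50 = 170.
P'[6]: 74 ⊕ 211 ⊕ 52 = 173.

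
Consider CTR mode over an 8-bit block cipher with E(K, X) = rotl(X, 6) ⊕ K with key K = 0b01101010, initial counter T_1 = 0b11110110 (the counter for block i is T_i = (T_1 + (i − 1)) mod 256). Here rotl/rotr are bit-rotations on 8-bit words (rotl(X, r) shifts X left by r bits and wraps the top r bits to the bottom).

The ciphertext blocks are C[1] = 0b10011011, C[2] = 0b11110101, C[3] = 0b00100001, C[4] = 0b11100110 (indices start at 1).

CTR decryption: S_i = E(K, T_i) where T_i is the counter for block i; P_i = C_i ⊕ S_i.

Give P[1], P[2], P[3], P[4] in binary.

P[1]: T = 0b11110110, S = E(K, T) = 0b11010111; 0b10011011 ⊕ 0b11010111 = 0b01001100.
P[2]: T = 0b11110111, S = E(K, T) = 0b10010111; 0b11110101 ⊕ 0b10010111 = 0b01100010.
P[3]: T = 0b11111000, S = E(K, T) = 0b01010100; 0b00100001 ⊕ 0b01010100 = 0b01110101.
P[4]: T = 0b11111001, S = E(K, T) = 0b00010100; 0b11100110 ⊕ 0b00010100 = 0b11110010.

P[1] = 0b01001100, P[2] = 0b01100010, P[3] = 0b01110101, P[4] = 0b11110010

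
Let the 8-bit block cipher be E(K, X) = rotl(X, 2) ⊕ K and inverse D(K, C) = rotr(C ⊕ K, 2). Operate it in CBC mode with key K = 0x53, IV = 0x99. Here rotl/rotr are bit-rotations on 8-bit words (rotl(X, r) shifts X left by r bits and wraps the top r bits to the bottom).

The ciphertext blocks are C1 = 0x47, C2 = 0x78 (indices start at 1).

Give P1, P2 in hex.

CBC decryption: P_i = D(K, C_i) ⊕ C_{i−1}, with C_{0} = IV.
P1: D(K, 0x47) = 0x05; 0x05 ⊕ 0x99 = 0x9C.
P2: D(K, 0x78) = 0xCA; 0xCA ⊕ 0x47 = 0x8D.

P1 = 0x9C, P2 = 0x8D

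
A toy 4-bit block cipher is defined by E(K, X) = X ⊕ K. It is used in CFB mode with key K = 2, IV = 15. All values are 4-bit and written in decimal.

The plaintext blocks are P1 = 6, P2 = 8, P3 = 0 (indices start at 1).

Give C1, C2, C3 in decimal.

C1 = 11, C2 = 1, C3 = 3

CFB encryption: C_i = P_i ⊕ E(K, C_{i−1}), with C_{0} = IV.
C1: E(K, 15) = 13; 6 ⊕ 13 = 11.
C2: E(K, 11) = 9; 8 ⊕ 9 = 1.
C3: E(K, 1) = 3; 0 ⊕ 3 = 3.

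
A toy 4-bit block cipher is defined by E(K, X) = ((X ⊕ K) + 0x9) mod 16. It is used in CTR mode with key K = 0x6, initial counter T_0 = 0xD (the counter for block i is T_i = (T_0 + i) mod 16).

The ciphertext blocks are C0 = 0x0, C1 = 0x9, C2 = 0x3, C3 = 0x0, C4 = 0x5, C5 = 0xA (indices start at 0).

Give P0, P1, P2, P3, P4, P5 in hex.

P0 = 0x4, P1 = 0x8, P2 = 0x1, P3 = 0xF, P4 = 0x5, P5 = 0x7

CTR decryption: S_i = E(K, T_i) where T_i is the counter for block i; P_i = C_i ⊕ S_i.
P0: T = 0xD, S = E(K, T) = 0x4; 0x0 ⊕ 0x4 = 0x4.
P1: T = 0xE, S = E(K, T) = 0x1; 0x9 ⊕ 0x1 = 0x8.
P2: T = 0xF, S = E(K, T) = 0x2; 0x3 ⊕ 0x2 = 0x1.
P3: T = 0x0, S = E(K, T) = 0xF; 0x0 ⊕ 0xF = 0xF.
P4: T = 0x1, S = E(K, T) = 0x0; 0x5 ⊕ 0x0 = 0x5.
P5: T = 0x2, S = E(K, T) = 0xD; 0xA ⊕ 0xD = 0x7.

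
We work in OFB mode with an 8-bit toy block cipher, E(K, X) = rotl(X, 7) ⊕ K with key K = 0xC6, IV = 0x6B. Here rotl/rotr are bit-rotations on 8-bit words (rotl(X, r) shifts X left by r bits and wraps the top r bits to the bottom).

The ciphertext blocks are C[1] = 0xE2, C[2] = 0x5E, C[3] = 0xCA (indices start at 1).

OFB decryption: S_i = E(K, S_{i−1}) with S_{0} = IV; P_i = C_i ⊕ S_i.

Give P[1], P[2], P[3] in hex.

P[1] = 0x91, P[2] = 0x21, P[3] = 0xB3

P[1]: S = E(K, 0x6B) = 0x73; 0xE2 ⊕ 0x73 = 0x91.
P[2]: S = E(K, 0x73) = 0x7F; 0x5E ⊕ 0x7F = 0x21.
P[3]: S = E(K, 0x7F) = 0x79; 0xCA ⊕ 0x79 = 0xB3.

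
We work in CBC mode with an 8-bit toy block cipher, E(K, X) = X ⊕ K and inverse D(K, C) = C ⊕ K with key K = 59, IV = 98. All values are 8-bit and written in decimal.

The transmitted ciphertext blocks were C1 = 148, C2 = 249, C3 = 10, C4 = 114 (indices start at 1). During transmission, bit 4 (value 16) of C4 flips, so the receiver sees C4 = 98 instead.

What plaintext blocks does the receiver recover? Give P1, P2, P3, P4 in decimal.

CBC decryption: P_i = D(K, C_i) ⊕ C_{i−1}, with C_{0} = IV.
Only C4 changed, to 98. In CBC, a change in C_i garbles P_i and flips the same bit in P_{i+1}. Decrypting the received ciphertext:
P1: D(K, 148) = 175; 175 ⊕ 98 = 205.
P2: D(K, 249) = 194; 194 ⊕ 148 = 86.
P3: D(K, 10) = 49; 49 ⊕ 249 = 200.
P4: D(K, 98) = 89; 89 ⊕ 10 = 83.
Blocks that differ from the original plaintext: P4.

P1 = 205, P2 = 86, P3 = 200, P4 = 83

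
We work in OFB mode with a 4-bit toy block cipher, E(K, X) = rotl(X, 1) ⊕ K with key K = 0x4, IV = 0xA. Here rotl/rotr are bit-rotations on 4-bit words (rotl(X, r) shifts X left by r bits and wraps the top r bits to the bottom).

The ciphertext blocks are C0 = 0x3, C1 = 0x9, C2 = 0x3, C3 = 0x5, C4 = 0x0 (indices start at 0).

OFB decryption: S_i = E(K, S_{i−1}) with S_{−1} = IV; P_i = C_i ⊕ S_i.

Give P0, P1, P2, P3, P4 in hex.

P0 = 0x2, P1 = 0xF, P2 = 0xB, P3 = 0x0, P4 = 0xE

P0: S = E(K, 0xA) = 0x1; 0x3 ⊕ 0x1 = 0x2.
P1: S = E(K, 0x1) = 0x6; 0x9 ⊕ 0x6 = 0xF.
P2: S = E(K, 0x6) = 0x8; 0x3 ⊕ 0x8 = 0xB.
P3: S = E(K, 0x8) = 0x5; 0x5 ⊕ 0x5 = 0x0.
P4: S = E(K, 0x5) = 0xE; 0x0 ⊕ 0xE = 0xE.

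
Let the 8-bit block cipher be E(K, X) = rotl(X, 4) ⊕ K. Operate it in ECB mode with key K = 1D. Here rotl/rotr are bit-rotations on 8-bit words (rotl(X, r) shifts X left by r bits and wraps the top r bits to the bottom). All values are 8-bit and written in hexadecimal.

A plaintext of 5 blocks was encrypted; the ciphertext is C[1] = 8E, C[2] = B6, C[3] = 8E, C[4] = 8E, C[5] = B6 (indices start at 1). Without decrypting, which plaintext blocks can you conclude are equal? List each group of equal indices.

ECB encrypts each block independently with the same key, so equal ciphertext blocks imply equal plaintext blocks.
C[1] = C[3] = C[4] = 8E, so P[1] = P[3] = P[4].
C[2] = C[5] = B6, so P[2] = P[5].

P[1] = P[3] = P[4]; P[2] = P[5]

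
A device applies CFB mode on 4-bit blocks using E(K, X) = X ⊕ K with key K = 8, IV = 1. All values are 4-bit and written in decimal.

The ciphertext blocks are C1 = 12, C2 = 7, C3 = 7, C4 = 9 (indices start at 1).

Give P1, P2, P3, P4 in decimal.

P1 = 5, P2 = 3, P3 = 8, P4 = 6

CFB decryption: P_i = C_i ⊕ E(K, C_{i−1}), with C_{0} = IV.
P1: E(K, 1) = 9; 12 ⊕ 9 = 5.
P2: E(K, 12) = 4; 7 ⊕ 4 = 3.
P3: E(K, 7) = 15; 7 ⊕ 15 = 8.
P4: E(K, 7) = 15; 9 ⊕ 15 = 6.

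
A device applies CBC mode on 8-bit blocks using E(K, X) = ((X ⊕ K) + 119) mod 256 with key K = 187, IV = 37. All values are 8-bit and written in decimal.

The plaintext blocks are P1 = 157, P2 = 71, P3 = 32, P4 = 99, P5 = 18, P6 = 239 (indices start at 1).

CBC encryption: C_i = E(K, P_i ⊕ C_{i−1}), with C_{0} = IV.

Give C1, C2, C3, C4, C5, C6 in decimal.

C1 = 122, C2 = 253, C3 = 221, C4 = 124, C5 = 76, C6 = 143

C1: P1 ⊕ 37 = 184; E(K, 184) = 122.
C2: P2 ⊕ 122 = 61; E(K, 61) = 253.
C3: P3 ⊕ 253 = 221; E(K, 221) = 221.
C4: P4 ⊕ 221 = 190; E(K, 190) = 124.
C5: P5 ⊕ 124 = 110; E(K, 110) = 76.
C6: P6 ⊕ 76 = 163; E(K, 163) = 143.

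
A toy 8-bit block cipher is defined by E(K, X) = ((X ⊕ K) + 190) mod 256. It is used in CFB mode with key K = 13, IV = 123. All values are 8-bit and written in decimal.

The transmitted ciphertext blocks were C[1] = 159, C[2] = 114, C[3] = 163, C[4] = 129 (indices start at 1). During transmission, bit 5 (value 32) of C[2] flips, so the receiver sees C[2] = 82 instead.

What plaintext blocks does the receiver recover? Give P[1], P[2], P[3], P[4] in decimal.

CFB decryption: P_i = C_i ⊕ E(K, C_{i−1}), with C_{0} = IV.
Only C[2] changed, to 82. In CFB, a change in C_i flips the same bit in P_i and garbles P_{i+1}. Decrypting the received ciphertext:
P[1]: E(K, 123) = 52; 159 ⊕ 52 = 171.
P[2]: E(K, 159) = 80; 82 ⊕ 80 = 2.
P[3]: E(K, 82) = 29; 163 ⊕ 29 = 190.
P[4]: E(K, 163) = 108; 129 ⊕ 108 = 237.
Blocks that differ from the original plaintext: P[2], P[3].

P[1] = 171, P[2] = 2, P[3] = 190, P[4] = 237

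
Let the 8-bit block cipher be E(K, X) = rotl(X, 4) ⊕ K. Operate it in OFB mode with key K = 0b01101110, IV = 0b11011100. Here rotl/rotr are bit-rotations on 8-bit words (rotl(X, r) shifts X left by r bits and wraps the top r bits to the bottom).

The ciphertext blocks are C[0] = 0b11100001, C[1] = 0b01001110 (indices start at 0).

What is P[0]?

P[0] = 0b01000010

OFB decryption: S_i = E(K, S_{i−1}) with S_{−1} = IV; P_i = C_i ⊕ S_i.
P[0]: S = E(K, 0b11011100) = 0b10100011; 0b11100001 ⊕ 0b10100011 = 0b01000010.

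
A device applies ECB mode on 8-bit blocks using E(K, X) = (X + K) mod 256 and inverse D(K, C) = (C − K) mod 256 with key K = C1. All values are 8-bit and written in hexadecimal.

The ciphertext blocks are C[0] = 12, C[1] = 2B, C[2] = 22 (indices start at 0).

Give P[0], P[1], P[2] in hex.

ECB decryption: P_i = D(K, C_i).
P[0]: D(K, 12) = 51.
P[1]: D(K, 2B) = 6A.
P[2]: D(K, 22) = 61.

P[0] = 51, P[1] = 6A, P[2] = 61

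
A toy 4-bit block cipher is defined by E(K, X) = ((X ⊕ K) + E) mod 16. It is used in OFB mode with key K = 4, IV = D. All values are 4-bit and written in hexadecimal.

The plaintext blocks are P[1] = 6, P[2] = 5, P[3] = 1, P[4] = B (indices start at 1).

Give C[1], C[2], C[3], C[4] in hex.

C[1] = 1, C[2] = 4, C[3] = 2, C[4] = E

OFB encryption: S_i = E(K, S_{i−1}) with S_{0} = IV; C_i = P_i ⊕ S_i.
C[1]: S = E(K, D) = 7; 6 ⊕ 7 = 1.
C[2]: S = E(K, 7) = 1; 5 ⊕ 1 = 4.
C[3]: S = E(K, 1) = 3; 1 ⊕ 3 = 2.
C[4]: S = E(K, 3) = 5; B ⊕ 5 = E.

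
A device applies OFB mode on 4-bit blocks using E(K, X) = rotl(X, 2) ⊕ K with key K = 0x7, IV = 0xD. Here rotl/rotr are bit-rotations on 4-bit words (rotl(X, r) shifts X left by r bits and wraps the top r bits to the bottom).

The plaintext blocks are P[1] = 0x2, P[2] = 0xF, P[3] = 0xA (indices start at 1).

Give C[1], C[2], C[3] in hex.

OFB encryption: S_i = E(K, S_{i−1}) with S_{0} = IV; C_i = P_i ⊕ S_i.
C[1]: S = E(K, 0xD) = 0x0; 0x2 ⊕ 0x0 = 0x2.
C[2]: S = E(K, 0x0) = 0x7; 0xF ⊕ 0x7 = 0x8.
C[3]: S = E(K, 0x7) = 0xA; 0xA ⊕ 0xA = 0x0.

C[1] = 0x2, C[2] = 0x8, C[3] = 0x0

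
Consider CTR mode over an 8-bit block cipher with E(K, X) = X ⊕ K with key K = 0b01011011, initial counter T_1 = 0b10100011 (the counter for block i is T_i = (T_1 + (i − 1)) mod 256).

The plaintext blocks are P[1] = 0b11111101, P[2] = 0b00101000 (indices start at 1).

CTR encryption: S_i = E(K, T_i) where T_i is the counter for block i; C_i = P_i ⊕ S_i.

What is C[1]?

C[1] = 0b00000101

C[1]: T = 0b10100011, S = E(K, T) = 0b11111000; 0b11111101 ⊕ 0b11111000 = 0b00000101.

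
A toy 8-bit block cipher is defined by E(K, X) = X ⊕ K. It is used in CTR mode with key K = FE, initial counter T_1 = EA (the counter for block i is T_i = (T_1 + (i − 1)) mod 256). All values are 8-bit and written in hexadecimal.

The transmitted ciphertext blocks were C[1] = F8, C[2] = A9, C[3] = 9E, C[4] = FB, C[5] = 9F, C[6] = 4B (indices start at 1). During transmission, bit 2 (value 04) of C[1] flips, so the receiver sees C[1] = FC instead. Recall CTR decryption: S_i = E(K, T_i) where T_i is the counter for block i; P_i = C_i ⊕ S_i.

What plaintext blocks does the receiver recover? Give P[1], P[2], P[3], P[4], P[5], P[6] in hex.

P[1] = E8, P[2] = BC, P[3] = 8C, P[4] = E8, P[5] = 8F, P[6] = 5A

Only C[1] changed, to FC. In CTR, a change in C_i flips the same bit in P_i only; the keystream is unaffected. Decrypting the received ciphertext:
P[1]: T = EA, S = E(K, T) = 14; FC ⊕ 14 = E8.
P[2]: T = EB, S = E(K, T) = 15; A9 ⊕ 15 = BC.
P[3]: T = EC, S = E(K, T) = 12; 9E ⊕ 12 = 8C.
P[4]: T = ED, S = E(K, T) = 13; FB ⊕ 13 = E8.
P[5]: T = EE, S = E(K, T) = 10; 9F ⊕ 10 = 8F.
P[6]: T = EF, S = E(K, T) = 11; 4B ⊕ 11 = 5A.
Blocks that differ from the original plaintext: P[1].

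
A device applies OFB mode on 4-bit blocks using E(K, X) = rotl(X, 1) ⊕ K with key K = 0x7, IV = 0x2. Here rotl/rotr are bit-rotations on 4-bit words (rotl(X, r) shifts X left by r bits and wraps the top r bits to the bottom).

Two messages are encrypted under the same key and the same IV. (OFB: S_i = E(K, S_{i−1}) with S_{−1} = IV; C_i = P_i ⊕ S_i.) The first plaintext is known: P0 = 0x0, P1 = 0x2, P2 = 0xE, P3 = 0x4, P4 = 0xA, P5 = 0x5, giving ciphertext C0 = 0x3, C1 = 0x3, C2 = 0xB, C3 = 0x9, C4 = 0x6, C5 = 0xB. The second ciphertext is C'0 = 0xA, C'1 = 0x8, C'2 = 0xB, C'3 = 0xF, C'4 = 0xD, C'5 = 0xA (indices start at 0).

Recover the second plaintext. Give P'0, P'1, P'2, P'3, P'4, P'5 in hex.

P'0 = 0x9, P'1 = 0x9, P'2 = 0xE, P'3 = 0x2, P'4 = 0x1, P'5 = 0x4

In OFB with a reused IV, both messages share the same keystream S_i, so C_i ⊕ C'_i = P_i ⊕ P'_i and thus P'_i = P_i ⊕ C_i ⊕ C'_i.
P'0: 0x0 ⊕ 0x3 ⊕ 0xA = 0x9.
P'1: 0x2 ⊕ 0x3 ⊕ 0x8 = 0x9.
P'2: 0xE ⊕ 0xB ⊕ 0xB = 0xE.
P'3: 0x4 ⊕ 0x9 ⊕ 0xF = 0x2.
P'4: 0xA ⊕ 0x6 ⊕ 0xD = 0x1.
P'5: 0x5 ⊕ 0xB ⊕ 0xA = 0x4.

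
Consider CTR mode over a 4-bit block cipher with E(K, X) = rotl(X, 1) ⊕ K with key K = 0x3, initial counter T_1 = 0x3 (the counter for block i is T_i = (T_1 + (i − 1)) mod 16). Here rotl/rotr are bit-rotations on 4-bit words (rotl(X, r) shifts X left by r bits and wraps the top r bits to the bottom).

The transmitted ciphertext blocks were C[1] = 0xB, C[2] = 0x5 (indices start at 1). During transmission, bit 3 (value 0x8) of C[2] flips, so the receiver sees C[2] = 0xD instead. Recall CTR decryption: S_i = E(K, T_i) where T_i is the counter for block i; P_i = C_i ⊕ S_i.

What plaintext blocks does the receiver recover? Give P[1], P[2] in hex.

Only C[2] changed, to 0xD. In CTR, a change in C_i flips the same bit in P_i only; the keystream is unaffected. Decrypting the received ciphertext:
P[1]: T = 0x3, S = E(K, T) = 0x5; 0xB ⊕ 0x5 = 0xE.
P[2]: T = 0x4, S = E(K, T) = 0xB; 0xD ⊕ 0xB = 0x6.
Blocks that differ from the original plaintext: P[2].

P[1] = 0xE, P[2] = 0x6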